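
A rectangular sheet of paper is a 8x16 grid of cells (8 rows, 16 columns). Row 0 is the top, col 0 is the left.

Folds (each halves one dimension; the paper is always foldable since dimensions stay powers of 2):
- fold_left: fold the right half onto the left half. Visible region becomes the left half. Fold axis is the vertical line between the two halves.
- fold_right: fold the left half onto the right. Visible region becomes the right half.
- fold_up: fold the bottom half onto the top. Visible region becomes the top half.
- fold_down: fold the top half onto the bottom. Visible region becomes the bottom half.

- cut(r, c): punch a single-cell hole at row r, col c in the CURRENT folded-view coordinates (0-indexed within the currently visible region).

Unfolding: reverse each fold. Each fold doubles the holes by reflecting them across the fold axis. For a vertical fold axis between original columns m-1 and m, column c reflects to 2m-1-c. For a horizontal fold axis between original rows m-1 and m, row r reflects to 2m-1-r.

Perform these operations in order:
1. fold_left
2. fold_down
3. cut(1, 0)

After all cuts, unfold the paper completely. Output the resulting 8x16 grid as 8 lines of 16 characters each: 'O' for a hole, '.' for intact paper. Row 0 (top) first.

Op 1 fold_left: fold axis v@8; visible region now rows[0,8) x cols[0,8) = 8x8
Op 2 fold_down: fold axis h@4; visible region now rows[4,8) x cols[0,8) = 4x8
Op 3 cut(1, 0): punch at orig (5,0); cuts so far [(5, 0)]; region rows[4,8) x cols[0,8) = 4x8
Unfold 1 (reflect across h@4): 2 holes -> [(2, 0), (5, 0)]
Unfold 2 (reflect across v@8): 4 holes -> [(2, 0), (2, 15), (5, 0), (5, 15)]

Answer: ................
................
O..............O
................
................
O..............O
................
................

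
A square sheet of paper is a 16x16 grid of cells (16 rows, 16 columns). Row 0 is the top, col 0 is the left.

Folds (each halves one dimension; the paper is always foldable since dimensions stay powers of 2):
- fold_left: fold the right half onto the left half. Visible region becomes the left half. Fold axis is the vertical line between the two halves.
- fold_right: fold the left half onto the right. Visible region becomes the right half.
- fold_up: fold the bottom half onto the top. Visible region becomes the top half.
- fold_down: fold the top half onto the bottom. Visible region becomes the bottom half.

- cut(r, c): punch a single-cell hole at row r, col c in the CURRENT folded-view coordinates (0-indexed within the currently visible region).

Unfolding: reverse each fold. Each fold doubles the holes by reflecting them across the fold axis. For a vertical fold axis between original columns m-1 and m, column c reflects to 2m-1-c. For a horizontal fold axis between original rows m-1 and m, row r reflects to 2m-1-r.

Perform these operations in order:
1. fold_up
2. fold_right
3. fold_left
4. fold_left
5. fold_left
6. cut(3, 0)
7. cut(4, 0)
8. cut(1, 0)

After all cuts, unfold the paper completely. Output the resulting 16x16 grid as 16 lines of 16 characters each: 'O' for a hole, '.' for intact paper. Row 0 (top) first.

Answer: ................
OOOOOOOOOOOOOOOO
................
OOOOOOOOOOOOOOOO
OOOOOOOOOOOOOOOO
................
................
................
................
................
................
OOOOOOOOOOOOOOOO
OOOOOOOOOOOOOOOO
................
OOOOOOOOOOOOOOOO
................

Derivation:
Op 1 fold_up: fold axis h@8; visible region now rows[0,8) x cols[0,16) = 8x16
Op 2 fold_right: fold axis v@8; visible region now rows[0,8) x cols[8,16) = 8x8
Op 3 fold_left: fold axis v@12; visible region now rows[0,8) x cols[8,12) = 8x4
Op 4 fold_left: fold axis v@10; visible region now rows[0,8) x cols[8,10) = 8x2
Op 5 fold_left: fold axis v@9; visible region now rows[0,8) x cols[8,9) = 8x1
Op 6 cut(3, 0): punch at orig (3,8); cuts so far [(3, 8)]; region rows[0,8) x cols[8,9) = 8x1
Op 7 cut(4, 0): punch at orig (4,8); cuts so far [(3, 8), (4, 8)]; region rows[0,8) x cols[8,9) = 8x1
Op 8 cut(1, 0): punch at orig (1,8); cuts so far [(1, 8), (3, 8), (4, 8)]; region rows[0,8) x cols[8,9) = 8x1
Unfold 1 (reflect across v@9): 6 holes -> [(1, 8), (1, 9), (3, 8), (3, 9), (4, 8), (4, 9)]
Unfold 2 (reflect across v@10): 12 holes -> [(1, 8), (1, 9), (1, 10), (1, 11), (3, 8), (3, 9), (3, 10), (3, 11), (4, 8), (4, 9), (4, 10), (4, 11)]
Unfold 3 (reflect across v@12): 24 holes -> [(1, 8), (1, 9), (1, 10), (1, 11), (1, 12), (1, 13), (1, 14), (1, 15), (3, 8), (3, 9), (3, 10), (3, 11), (3, 12), (3, 13), (3, 14), (3, 15), (4, 8), (4, 9), (4, 10), (4, 11), (4, 12), (4, 13), (4, 14), (4, 15)]
Unfold 4 (reflect across v@8): 48 holes -> [(1, 0), (1, 1), (1, 2), (1, 3), (1, 4), (1, 5), (1, 6), (1, 7), (1, 8), (1, 9), (1, 10), (1, 11), (1, 12), (1, 13), (1, 14), (1, 15), (3, 0), (3, 1), (3, 2), (3, 3), (3, 4), (3, 5), (3, 6), (3, 7), (3, 8), (3, 9), (3, 10), (3, 11), (3, 12), (3, 13), (3, 14), (3, 15), (4, 0), (4, 1), (4, 2), (4, 3), (4, 4), (4, 5), (4, 6), (4, 7), (4, 8), (4, 9), (4, 10), (4, 11), (4, 12), (4, 13), (4, 14), (4, 15)]
Unfold 5 (reflect across h@8): 96 holes -> [(1, 0), (1, 1), (1, 2), (1, 3), (1, 4), (1, 5), (1, 6), (1, 7), (1, 8), (1, 9), (1, 10), (1, 11), (1, 12), (1, 13), (1, 14), (1, 15), (3, 0), (3, 1), (3, 2), (3, 3), (3, 4), (3, 5), (3, 6), (3, 7), (3, 8), (3, 9), (3, 10), (3, 11), (3, 12), (3, 13), (3, 14), (3, 15), (4, 0), (4, 1), (4, 2), (4, 3), (4, 4), (4, 5), (4, 6), (4, 7), (4, 8), (4, 9), (4, 10), (4, 11), (4, 12), (4, 13), (4, 14), (4, 15), (11, 0), (11, 1), (11, 2), (11, 3), (11, 4), (11, 5), (11, 6), (11, 7), (11, 8), (11, 9), (11, 10), (11, 11), (11, 12), (11, 13), (11, 14), (11, 15), (12, 0), (12, 1), (12, 2), (12, 3), (12, 4), (12, 5), (12, 6), (12, 7), (12, 8), (12, 9), (12, 10), (12, 11), (12, 12), (12, 13), (12, 14), (12, 15), (14, 0), (14, 1), (14, 2), (14, 3), (14, 4), (14, 5), (14, 6), (14, 7), (14, 8), (14, 9), (14, 10), (14, 11), (14, 12), (14, 13), (14, 14), (14, 15)]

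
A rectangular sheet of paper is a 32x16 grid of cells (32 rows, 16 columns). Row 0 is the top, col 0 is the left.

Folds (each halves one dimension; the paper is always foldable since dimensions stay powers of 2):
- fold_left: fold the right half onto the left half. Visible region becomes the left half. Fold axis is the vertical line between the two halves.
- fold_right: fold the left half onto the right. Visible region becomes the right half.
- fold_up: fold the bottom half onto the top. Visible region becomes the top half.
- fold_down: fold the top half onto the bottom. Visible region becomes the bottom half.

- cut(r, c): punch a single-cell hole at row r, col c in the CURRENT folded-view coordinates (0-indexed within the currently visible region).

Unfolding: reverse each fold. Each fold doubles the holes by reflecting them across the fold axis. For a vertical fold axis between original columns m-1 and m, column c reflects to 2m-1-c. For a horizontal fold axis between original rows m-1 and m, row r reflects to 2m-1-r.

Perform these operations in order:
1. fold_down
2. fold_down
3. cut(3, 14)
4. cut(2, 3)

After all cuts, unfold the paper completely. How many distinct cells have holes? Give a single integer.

Op 1 fold_down: fold axis h@16; visible region now rows[16,32) x cols[0,16) = 16x16
Op 2 fold_down: fold axis h@24; visible region now rows[24,32) x cols[0,16) = 8x16
Op 3 cut(3, 14): punch at orig (27,14); cuts so far [(27, 14)]; region rows[24,32) x cols[0,16) = 8x16
Op 4 cut(2, 3): punch at orig (26,3); cuts so far [(26, 3), (27, 14)]; region rows[24,32) x cols[0,16) = 8x16
Unfold 1 (reflect across h@24): 4 holes -> [(20, 14), (21, 3), (26, 3), (27, 14)]
Unfold 2 (reflect across h@16): 8 holes -> [(4, 14), (5, 3), (10, 3), (11, 14), (20, 14), (21, 3), (26, 3), (27, 14)]

Answer: 8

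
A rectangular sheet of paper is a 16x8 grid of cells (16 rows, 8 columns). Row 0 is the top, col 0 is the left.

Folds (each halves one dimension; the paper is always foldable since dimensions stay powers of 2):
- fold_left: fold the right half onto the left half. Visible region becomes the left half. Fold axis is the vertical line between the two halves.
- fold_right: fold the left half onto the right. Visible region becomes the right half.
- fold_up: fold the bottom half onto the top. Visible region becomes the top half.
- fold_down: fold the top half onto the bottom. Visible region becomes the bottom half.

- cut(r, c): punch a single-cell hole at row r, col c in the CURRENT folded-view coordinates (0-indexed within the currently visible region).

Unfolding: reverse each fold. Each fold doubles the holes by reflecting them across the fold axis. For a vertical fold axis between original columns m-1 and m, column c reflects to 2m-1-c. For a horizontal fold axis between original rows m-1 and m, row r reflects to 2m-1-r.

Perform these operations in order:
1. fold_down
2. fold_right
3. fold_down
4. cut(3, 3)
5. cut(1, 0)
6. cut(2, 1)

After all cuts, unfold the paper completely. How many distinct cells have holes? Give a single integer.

Op 1 fold_down: fold axis h@8; visible region now rows[8,16) x cols[0,8) = 8x8
Op 2 fold_right: fold axis v@4; visible region now rows[8,16) x cols[4,8) = 8x4
Op 3 fold_down: fold axis h@12; visible region now rows[12,16) x cols[4,8) = 4x4
Op 4 cut(3, 3): punch at orig (15,7); cuts so far [(15, 7)]; region rows[12,16) x cols[4,8) = 4x4
Op 5 cut(1, 0): punch at orig (13,4); cuts so far [(13, 4), (15, 7)]; region rows[12,16) x cols[4,8) = 4x4
Op 6 cut(2, 1): punch at orig (14,5); cuts so far [(13, 4), (14, 5), (15, 7)]; region rows[12,16) x cols[4,8) = 4x4
Unfold 1 (reflect across h@12): 6 holes -> [(8, 7), (9, 5), (10, 4), (13, 4), (14, 5), (15, 7)]
Unfold 2 (reflect across v@4): 12 holes -> [(8, 0), (8, 7), (9, 2), (9, 5), (10, 3), (10, 4), (13, 3), (13, 4), (14, 2), (14, 5), (15, 0), (15, 7)]
Unfold 3 (reflect across h@8): 24 holes -> [(0, 0), (0, 7), (1, 2), (1, 5), (2, 3), (2, 4), (5, 3), (5, 4), (6, 2), (6, 5), (7, 0), (7, 7), (8, 0), (8, 7), (9, 2), (9, 5), (10, 3), (10, 4), (13, 3), (13, 4), (14, 2), (14, 5), (15, 0), (15, 7)]

Answer: 24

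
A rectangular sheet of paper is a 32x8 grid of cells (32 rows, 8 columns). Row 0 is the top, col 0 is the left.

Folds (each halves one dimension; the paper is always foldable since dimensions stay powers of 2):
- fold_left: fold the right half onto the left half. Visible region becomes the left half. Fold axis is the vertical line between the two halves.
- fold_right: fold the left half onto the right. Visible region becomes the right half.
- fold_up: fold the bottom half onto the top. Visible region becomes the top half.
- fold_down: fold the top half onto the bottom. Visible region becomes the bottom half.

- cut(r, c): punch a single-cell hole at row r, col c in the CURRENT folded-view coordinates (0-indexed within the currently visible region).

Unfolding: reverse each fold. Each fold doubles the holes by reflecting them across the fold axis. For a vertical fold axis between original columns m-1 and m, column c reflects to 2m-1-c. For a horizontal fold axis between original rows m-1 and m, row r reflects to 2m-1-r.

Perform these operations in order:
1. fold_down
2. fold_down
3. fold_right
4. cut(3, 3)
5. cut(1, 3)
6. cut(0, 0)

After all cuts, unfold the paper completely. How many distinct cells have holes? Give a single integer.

Answer: 24

Derivation:
Op 1 fold_down: fold axis h@16; visible region now rows[16,32) x cols[0,8) = 16x8
Op 2 fold_down: fold axis h@24; visible region now rows[24,32) x cols[0,8) = 8x8
Op 3 fold_right: fold axis v@4; visible region now rows[24,32) x cols[4,8) = 8x4
Op 4 cut(3, 3): punch at orig (27,7); cuts so far [(27, 7)]; region rows[24,32) x cols[4,8) = 8x4
Op 5 cut(1, 3): punch at orig (25,7); cuts so far [(25, 7), (27, 7)]; region rows[24,32) x cols[4,8) = 8x4
Op 6 cut(0, 0): punch at orig (24,4); cuts so far [(24, 4), (25, 7), (27, 7)]; region rows[24,32) x cols[4,8) = 8x4
Unfold 1 (reflect across v@4): 6 holes -> [(24, 3), (24, 4), (25, 0), (25, 7), (27, 0), (27, 7)]
Unfold 2 (reflect across h@24): 12 holes -> [(20, 0), (20, 7), (22, 0), (22, 7), (23, 3), (23, 4), (24, 3), (24, 4), (25, 0), (25, 7), (27, 0), (27, 7)]
Unfold 3 (reflect across h@16): 24 holes -> [(4, 0), (4, 7), (6, 0), (6, 7), (7, 3), (7, 4), (8, 3), (8, 4), (9, 0), (9, 7), (11, 0), (11, 7), (20, 0), (20, 7), (22, 0), (22, 7), (23, 3), (23, 4), (24, 3), (24, 4), (25, 0), (25, 7), (27, 0), (27, 7)]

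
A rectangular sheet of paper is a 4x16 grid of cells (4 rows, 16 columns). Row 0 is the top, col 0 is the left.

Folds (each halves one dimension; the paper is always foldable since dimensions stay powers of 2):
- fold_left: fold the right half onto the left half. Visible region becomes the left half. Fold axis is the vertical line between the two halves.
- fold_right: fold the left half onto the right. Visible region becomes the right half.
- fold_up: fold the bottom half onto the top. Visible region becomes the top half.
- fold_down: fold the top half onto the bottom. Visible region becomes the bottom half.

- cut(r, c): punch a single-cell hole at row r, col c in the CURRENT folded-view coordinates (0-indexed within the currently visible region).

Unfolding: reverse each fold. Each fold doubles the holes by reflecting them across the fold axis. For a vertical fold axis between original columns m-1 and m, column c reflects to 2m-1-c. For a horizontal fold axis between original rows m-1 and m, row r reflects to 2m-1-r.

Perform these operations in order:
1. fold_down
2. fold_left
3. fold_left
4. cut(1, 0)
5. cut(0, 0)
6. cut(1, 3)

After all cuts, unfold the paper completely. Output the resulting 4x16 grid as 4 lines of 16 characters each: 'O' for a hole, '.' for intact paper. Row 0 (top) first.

Op 1 fold_down: fold axis h@2; visible region now rows[2,4) x cols[0,16) = 2x16
Op 2 fold_left: fold axis v@8; visible region now rows[2,4) x cols[0,8) = 2x8
Op 3 fold_left: fold axis v@4; visible region now rows[2,4) x cols[0,4) = 2x4
Op 4 cut(1, 0): punch at orig (3,0); cuts so far [(3, 0)]; region rows[2,4) x cols[0,4) = 2x4
Op 5 cut(0, 0): punch at orig (2,0); cuts so far [(2, 0), (3, 0)]; region rows[2,4) x cols[0,4) = 2x4
Op 6 cut(1, 3): punch at orig (3,3); cuts so far [(2, 0), (3, 0), (3, 3)]; region rows[2,4) x cols[0,4) = 2x4
Unfold 1 (reflect across v@4): 6 holes -> [(2, 0), (2, 7), (3, 0), (3, 3), (3, 4), (3, 7)]
Unfold 2 (reflect across v@8): 12 holes -> [(2, 0), (2, 7), (2, 8), (2, 15), (3, 0), (3, 3), (3, 4), (3, 7), (3, 8), (3, 11), (3, 12), (3, 15)]
Unfold 3 (reflect across h@2): 24 holes -> [(0, 0), (0, 3), (0, 4), (0, 7), (0, 8), (0, 11), (0, 12), (0, 15), (1, 0), (1, 7), (1, 8), (1, 15), (2, 0), (2, 7), (2, 8), (2, 15), (3, 0), (3, 3), (3, 4), (3, 7), (3, 8), (3, 11), (3, 12), (3, 15)]

Answer: O..OO..OO..OO..O
O......OO......O
O......OO......O
O..OO..OO..OO..O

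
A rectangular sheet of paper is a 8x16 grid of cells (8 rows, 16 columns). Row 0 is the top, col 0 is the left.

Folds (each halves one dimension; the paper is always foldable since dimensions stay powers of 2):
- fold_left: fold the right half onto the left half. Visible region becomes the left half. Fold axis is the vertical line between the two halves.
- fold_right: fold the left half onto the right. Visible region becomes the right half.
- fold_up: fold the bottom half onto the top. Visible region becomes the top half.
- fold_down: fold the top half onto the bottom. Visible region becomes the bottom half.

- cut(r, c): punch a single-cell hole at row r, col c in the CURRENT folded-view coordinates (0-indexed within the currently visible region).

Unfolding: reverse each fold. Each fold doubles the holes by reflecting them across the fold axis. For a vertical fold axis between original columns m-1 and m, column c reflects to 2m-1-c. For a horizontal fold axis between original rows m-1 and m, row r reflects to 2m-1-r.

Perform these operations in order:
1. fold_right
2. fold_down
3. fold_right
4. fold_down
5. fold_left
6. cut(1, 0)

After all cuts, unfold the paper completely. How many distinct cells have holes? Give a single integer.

Answer: 32

Derivation:
Op 1 fold_right: fold axis v@8; visible region now rows[0,8) x cols[8,16) = 8x8
Op 2 fold_down: fold axis h@4; visible region now rows[4,8) x cols[8,16) = 4x8
Op 3 fold_right: fold axis v@12; visible region now rows[4,8) x cols[12,16) = 4x4
Op 4 fold_down: fold axis h@6; visible region now rows[6,8) x cols[12,16) = 2x4
Op 5 fold_left: fold axis v@14; visible region now rows[6,8) x cols[12,14) = 2x2
Op 6 cut(1, 0): punch at orig (7,12); cuts so far [(7, 12)]; region rows[6,8) x cols[12,14) = 2x2
Unfold 1 (reflect across v@14): 2 holes -> [(7, 12), (7, 15)]
Unfold 2 (reflect across h@6): 4 holes -> [(4, 12), (4, 15), (7, 12), (7, 15)]
Unfold 3 (reflect across v@12): 8 holes -> [(4, 8), (4, 11), (4, 12), (4, 15), (7, 8), (7, 11), (7, 12), (7, 15)]
Unfold 4 (reflect across h@4): 16 holes -> [(0, 8), (0, 11), (0, 12), (0, 15), (3, 8), (3, 11), (3, 12), (3, 15), (4, 8), (4, 11), (4, 12), (4, 15), (7, 8), (7, 11), (7, 12), (7, 15)]
Unfold 5 (reflect across v@8): 32 holes -> [(0, 0), (0, 3), (0, 4), (0, 7), (0, 8), (0, 11), (0, 12), (0, 15), (3, 0), (3, 3), (3, 4), (3, 7), (3, 8), (3, 11), (3, 12), (3, 15), (4, 0), (4, 3), (4, 4), (4, 7), (4, 8), (4, 11), (4, 12), (4, 15), (7, 0), (7, 3), (7, 4), (7, 7), (7, 8), (7, 11), (7, 12), (7, 15)]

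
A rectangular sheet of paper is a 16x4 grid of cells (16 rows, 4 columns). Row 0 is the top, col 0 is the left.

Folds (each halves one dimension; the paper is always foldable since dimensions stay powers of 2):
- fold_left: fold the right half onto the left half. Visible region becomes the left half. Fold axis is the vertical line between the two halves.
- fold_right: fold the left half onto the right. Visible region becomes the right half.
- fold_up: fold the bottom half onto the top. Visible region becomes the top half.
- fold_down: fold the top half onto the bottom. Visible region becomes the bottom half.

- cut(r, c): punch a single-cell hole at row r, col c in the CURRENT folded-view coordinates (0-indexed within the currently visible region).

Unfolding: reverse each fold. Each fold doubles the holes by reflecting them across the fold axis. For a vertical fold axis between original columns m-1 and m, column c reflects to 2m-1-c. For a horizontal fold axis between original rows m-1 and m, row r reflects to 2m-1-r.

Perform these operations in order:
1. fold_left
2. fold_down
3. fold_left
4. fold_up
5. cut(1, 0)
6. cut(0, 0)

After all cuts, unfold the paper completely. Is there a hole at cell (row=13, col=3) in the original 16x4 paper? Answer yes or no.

Answer: no

Derivation:
Op 1 fold_left: fold axis v@2; visible region now rows[0,16) x cols[0,2) = 16x2
Op 2 fold_down: fold axis h@8; visible region now rows[8,16) x cols[0,2) = 8x2
Op 3 fold_left: fold axis v@1; visible region now rows[8,16) x cols[0,1) = 8x1
Op 4 fold_up: fold axis h@12; visible region now rows[8,12) x cols[0,1) = 4x1
Op 5 cut(1, 0): punch at orig (9,0); cuts so far [(9, 0)]; region rows[8,12) x cols[0,1) = 4x1
Op 6 cut(0, 0): punch at orig (8,0); cuts so far [(8, 0), (9, 0)]; region rows[8,12) x cols[0,1) = 4x1
Unfold 1 (reflect across h@12): 4 holes -> [(8, 0), (9, 0), (14, 0), (15, 0)]
Unfold 2 (reflect across v@1): 8 holes -> [(8, 0), (8, 1), (9, 0), (9, 1), (14, 0), (14, 1), (15, 0), (15, 1)]
Unfold 3 (reflect across h@8): 16 holes -> [(0, 0), (0, 1), (1, 0), (1, 1), (6, 0), (6, 1), (7, 0), (7, 1), (8, 0), (8, 1), (9, 0), (9, 1), (14, 0), (14, 1), (15, 0), (15, 1)]
Unfold 4 (reflect across v@2): 32 holes -> [(0, 0), (0, 1), (0, 2), (0, 3), (1, 0), (1, 1), (1, 2), (1, 3), (6, 0), (6, 1), (6, 2), (6, 3), (7, 0), (7, 1), (7, 2), (7, 3), (8, 0), (8, 1), (8, 2), (8, 3), (9, 0), (9, 1), (9, 2), (9, 3), (14, 0), (14, 1), (14, 2), (14, 3), (15, 0), (15, 1), (15, 2), (15, 3)]
Holes: [(0, 0), (0, 1), (0, 2), (0, 3), (1, 0), (1, 1), (1, 2), (1, 3), (6, 0), (6, 1), (6, 2), (6, 3), (7, 0), (7, 1), (7, 2), (7, 3), (8, 0), (8, 1), (8, 2), (8, 3), (9, 0), (9, 1), (9, 2), (9, 3), (14, 0), (14, 1), (14, 2), (14, 3), (15, 0), (15, 1), (15, 2), (15, 3)]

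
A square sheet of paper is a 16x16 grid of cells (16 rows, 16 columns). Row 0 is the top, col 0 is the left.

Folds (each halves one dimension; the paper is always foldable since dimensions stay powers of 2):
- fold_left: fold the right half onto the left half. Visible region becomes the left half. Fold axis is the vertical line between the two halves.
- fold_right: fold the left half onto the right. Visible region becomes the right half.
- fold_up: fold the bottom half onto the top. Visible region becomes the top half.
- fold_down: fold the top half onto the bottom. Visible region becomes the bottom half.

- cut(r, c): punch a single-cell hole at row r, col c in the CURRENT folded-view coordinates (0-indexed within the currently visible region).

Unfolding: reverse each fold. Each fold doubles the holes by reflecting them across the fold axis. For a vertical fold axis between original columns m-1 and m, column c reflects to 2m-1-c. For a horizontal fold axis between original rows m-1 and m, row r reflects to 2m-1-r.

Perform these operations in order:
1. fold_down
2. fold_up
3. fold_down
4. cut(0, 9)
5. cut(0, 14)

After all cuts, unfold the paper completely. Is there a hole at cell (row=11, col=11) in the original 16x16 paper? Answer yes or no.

Answer: no

Derivation:
Op 1 fold_down: fold axis h@8; visible region now rows[8,16) x cols[0,16) = 8x16
Op 2 fold_up: fold axis h@12; visible region now rows[8,12) x cols[0,16) = 4x16
Op 3 fold_down: fold axis h@10; visible region now rows[10,12) x cols[0,16) = 2x16
Op 4 cut(0, 9): punch at orig (10,9); cuts so far [(10, 9)]; region rows[10,12) x cols[0,16) = 2x16
Op 5 cut(0, 14): punch at orig (10,14); cuts so far [(10, 9), (10, 14)]; region rows[10,12) x cols[0,16) = 2x16
Unfold 1 (reflect across h@10): 4 holes -> [(9, 9), (9, 14), (10, 9), (10, 14)]
Unfold 2 (reflect across h@12): 8 holes -> [(9, 9), (9, 14), (10, 9), (10, 14), (13, 9), (13, 14), (14, 9), (14, 14)]
Unfold 3 (reflect across h@8): 16 holes -> [(1, 9), (1, 14), (2, 9), (2, 14), (5, 9), (5, 14), (6, 9), (6, 14), (9, 9), (9, 14), (10, 9), (10, 14), (13, 9), (13, 14), (14, 9), (14, 14)]
Holes: [(1, 9), (1, 14), (2, 9), (2, 14), (5, 9), (5, 14), (6, 9), (6, 14), (9, 9), (9, 14), (10, 9), (10, 14), (13, 9), (13, 14), (14, 9), (14, 14)]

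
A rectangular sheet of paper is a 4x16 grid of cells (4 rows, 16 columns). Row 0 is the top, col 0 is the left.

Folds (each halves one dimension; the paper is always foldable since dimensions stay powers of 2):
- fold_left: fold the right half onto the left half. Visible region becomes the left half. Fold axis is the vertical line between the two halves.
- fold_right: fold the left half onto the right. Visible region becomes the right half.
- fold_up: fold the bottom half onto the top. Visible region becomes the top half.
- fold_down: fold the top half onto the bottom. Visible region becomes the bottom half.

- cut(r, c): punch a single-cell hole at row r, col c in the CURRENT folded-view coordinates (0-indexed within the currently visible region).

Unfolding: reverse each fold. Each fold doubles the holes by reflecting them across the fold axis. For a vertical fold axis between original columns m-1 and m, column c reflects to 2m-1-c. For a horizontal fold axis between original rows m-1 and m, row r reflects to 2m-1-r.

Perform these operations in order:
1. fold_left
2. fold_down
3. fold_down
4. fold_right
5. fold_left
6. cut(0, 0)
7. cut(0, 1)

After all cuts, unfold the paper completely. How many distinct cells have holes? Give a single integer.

Answer: 64

Derivation:
Op 1 fold_left: fold axis v@8; visible region now rows[0,4) x cols[0,8) = 4x8
Op 2 fold_down: fold axis h@2; visible region now rows[2,4) x cols[0,8) = 2x8
Op 3 fold_down: fold axis h@3; visible region now rows[3,4) x cols[0,8) = 1x8
Op 4 fold_right: fold axis v@4; visible region now rows[3,4) x cols[4,8) = 1x4
Op 5 fold_left: fold axis v@6; visible region now rows[3,4) x cols[4,6) = 1x2
Op 6 cut(0, 0): punch at orig (3,4); cuts so far [(3, 4)]; region rows[3,4) x cols[4,6) = 1x2
Op 7 cut(0, 1): punch at orig (3,5); cuts so far [(3, 4), (3, 5)]; region rows[3,4) x cols[4,6) = 1x2
Unfold 1 (reflect across v@6): 4 holes -> [(3, 4), (3, 5), (3, 6), (3, 7)]
Unfold 2 (reflect across v@4): 8 holes -> [(3, 0), (3, 1), (3, 2), (3, 3), (3, 4), (3, 5), (3, 6), (3, 7)]
Unfold 3 (reflect across h@3): 16 holes -> [(2, 0), (2, 1), (2, 2), (2, 3), (2, 4), (2, 5), (2, 6), (2, 7), (3, 0), (3, 1), (3, 2), (3, 3), (3, 4), (3, 5), (3, 6), (3, 7)]
Unfold 4 (reflect across h@2): 32 holes -> [(0, 0), (0, 1), (0, 2), (0, 3), (0, 4), (0, 5), (0, 6), (0, 7), (1, 0), (1, 1), (1, 2), (1, 3), (1, 4), (1, 5), (1, 6), (1, 7), (2, 0), (2, 1), (2, 2), (2, 3), (2, 4), (2, 5), (2, 6), (2, 7), (3, 0), (3, 1), (3, 2), (3, 3), (3, 4), (3, 5), (3, 6), (3, 7)]
Unfold 5 (reflect across v@8): 64 holes -> [(0, 0), (0, 1), (0, 2), (0, 3), (0, 4), (0, 5), (0, 6), (0, 7), (0, 8), (0, 9), (0, 10), (0, 11), (0, 12), (0, 13), (0, 14), (0, 15), (1, 0), (1, 1), (1, 2), (1, 3), (1, 4), (1, 5), (1, 6), (1, 7), (1, 8), (1, 9), (1, 10), (1, 11), (1, 12), (1, 13), (1, 14), (1, 15), (2, 0), (2, 1), (2, 2), (2, 3), (2, 4), (2, 5), (2, 6), (2, 7), (2, 8), (2, 9), (2, 10), (2, 11), (2, 12), (2, 13), (2, 14), (2, 15), (3, 0), (3, 1), (3, 2), (3, 3), (3, 4), (3, 5), (3, 6), (3, 7), (3, 8), (3, 9), (3, 10), (3, 11), (3, 12), (3, 13), (3, 14), (3, 15)]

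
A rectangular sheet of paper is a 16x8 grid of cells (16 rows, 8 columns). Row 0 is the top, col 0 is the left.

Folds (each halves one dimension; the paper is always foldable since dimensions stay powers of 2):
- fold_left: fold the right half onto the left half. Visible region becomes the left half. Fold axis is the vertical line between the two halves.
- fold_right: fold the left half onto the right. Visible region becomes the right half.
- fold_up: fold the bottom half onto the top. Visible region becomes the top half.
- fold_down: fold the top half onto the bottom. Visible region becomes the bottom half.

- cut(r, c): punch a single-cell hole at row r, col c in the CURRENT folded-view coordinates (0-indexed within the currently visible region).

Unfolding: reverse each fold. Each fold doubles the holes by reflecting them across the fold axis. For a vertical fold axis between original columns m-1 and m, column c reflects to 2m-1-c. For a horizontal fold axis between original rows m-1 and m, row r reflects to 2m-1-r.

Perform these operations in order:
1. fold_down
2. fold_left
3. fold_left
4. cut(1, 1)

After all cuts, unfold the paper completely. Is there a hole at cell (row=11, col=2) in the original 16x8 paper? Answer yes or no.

Answer: no

Derivation:
Op 1 fold_down: fold axis h@8; visible region now rows[8,16) x cols[0,8) = 8x8
Op 2 fold_left: fold axis v@4; visible region now rows[8,16) x cols[0,4) = 8x4
Op 3 fold_left: fold axis v@2; visible region now rows[8,16) x cols[0,2) = 8x2
Op 4 cut(1, 1): punch at orig (9,1); cuts so far [(9, 1)]; region rows[8,16) x cols[0,2) = 8x2
Unfold 1 (reflect across v@2): 2 holes -> [(9, 1), (9, 2)]
Unfold 2 (reflect across v@4): 4 holes -> [(9, 1), (9, 2), (9, 5), (9, 6)]
Unfold 3 (reflect across h@8): 8 holes -> [(6, 1), (6, 2), (6, 5), (6, 6), (9, 1), (9, 2), (9, 5), (9, 6)]
Holes: [(6, 1), (6, 2), (6, 5), (6, 6), (9, 1), (9, 2), (9, 5), (9, 6)]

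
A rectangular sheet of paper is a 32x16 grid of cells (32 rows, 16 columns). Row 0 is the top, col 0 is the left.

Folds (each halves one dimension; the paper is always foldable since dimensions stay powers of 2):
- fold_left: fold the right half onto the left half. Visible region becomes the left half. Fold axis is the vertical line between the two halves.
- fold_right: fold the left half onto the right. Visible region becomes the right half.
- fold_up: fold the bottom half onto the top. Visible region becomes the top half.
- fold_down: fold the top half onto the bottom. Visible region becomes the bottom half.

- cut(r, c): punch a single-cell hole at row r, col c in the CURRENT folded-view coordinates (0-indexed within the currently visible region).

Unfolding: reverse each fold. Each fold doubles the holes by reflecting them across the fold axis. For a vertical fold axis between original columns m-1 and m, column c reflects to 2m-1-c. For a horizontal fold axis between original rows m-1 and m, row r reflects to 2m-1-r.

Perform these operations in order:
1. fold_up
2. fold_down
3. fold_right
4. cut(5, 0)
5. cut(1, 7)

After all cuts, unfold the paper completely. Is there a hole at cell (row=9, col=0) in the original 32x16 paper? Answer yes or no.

Op 1 fold_up: fold axis h@16; visible region now rows[0,16) x cols[0,16) = 16x16
Op 2 fold_down: fold axis h@8; visible region now rows[8,16) x cols[0,16) = 8x16
Op 3 fold_right: fold axis v@8; visible region now rows[8,16) x cols[8,16) = 8x8
Op 4 cut(5, 0): punch at orig (13,8); cuts so far [(13, 8)]; region rows[8,16) x cols[8,16) = 8x8
Op 5 cut(1, 7): punch at orig (9,15); cuts so far [(9, 15), (13, 8)]; region rows[8,16) x cols[8,16) = 8x8
Unfold 1 (reflect across v@8): 4 holes -> [(9, 0), (9, 15), (13, 7), (13, 8)]
Unfold 2 (reflect across h@8): 8 holes -> [(2, 7), (2, 8), (6, 0), (6, 15), (9, 0), (9, 15), (13, 7), (13, 8)]
Unfold 3 (reflect across h@16): 16 holes -> [(2, 7), (2, 8), (6, 0), (6, 15), (9, 0), (9, 15), (13, 7), (13, 8), (18, 7), (18, 8), (22, 0), (22, 15), (25, 0), (25, 15), (29, 7), (29, 8)]
Holes: [(2, 7), (2, 8), (6, 0), (6, 15), (9, 0), (9, 15), (13, 7), (13, 8), (18, 7), (18, 8), (22, 0), (22, 15), (25, 0), (25, 15), (29, 7), (29, 8)]

Answer: yes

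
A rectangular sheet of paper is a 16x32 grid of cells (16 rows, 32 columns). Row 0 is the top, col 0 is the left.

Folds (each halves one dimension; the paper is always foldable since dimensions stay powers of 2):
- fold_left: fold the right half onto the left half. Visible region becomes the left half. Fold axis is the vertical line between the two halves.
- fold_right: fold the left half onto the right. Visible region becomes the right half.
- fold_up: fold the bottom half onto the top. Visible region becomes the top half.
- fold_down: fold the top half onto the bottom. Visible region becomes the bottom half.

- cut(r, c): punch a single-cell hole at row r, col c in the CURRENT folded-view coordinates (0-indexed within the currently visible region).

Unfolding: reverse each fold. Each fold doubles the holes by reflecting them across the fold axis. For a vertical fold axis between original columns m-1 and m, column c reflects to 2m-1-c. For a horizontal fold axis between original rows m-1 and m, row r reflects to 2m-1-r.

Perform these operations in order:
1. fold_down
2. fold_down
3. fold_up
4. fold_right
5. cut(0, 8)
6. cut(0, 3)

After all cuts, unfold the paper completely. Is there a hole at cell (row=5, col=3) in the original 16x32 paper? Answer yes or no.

Answer: no

Derivation:
Op 1 fold_down: fold axis h@8; visible region now rows[8,16) x cols[0,32) = 8x32
Op 2 fold_down: fold axis h@12; visible region now rows[12,16) x cols[0,32) = 4x32
Op 3 fold_up: fold axis h@14; visible region now rows[12,14) x cols[0,32) = 2x32
Op 4 fold_right: fold axis v@16; visible region now rows[12,14) x cols[16,32) = 2x16
Op 5 cut(0, 8): punch at orig (12,24); cuts so far [(12, 24)]; region rows[12,14) x cols[16,32) = 2x16
Op 6 cut(0, 3): punch at orig (12,19); cuts so far [(12, 19), (12, 24)]; region rows[12,14) x cols[16,32) = 2x16
Unfold 1 (reflect across v@16): 4 holes -> [(12, 7), (12, 12), (12, 19), (12, 24)]
Unfold 2 (reflect across h@14): 8 holes -> [(12, 7), (12, 12), (12, 19), (12, 24), (15, 7), (15, 12), (15, 19), (15, 24)]
Unfold 3 (reflect across h@12): 16 holes -> [(8, 7), (8, 12), (8, 19), (8, 24), (11, 7), (11, 12), (11, 19), (11, 24), (12, 7), (12, 12), (12, 19), (12, 24), (15, 7), (15, 12), (15, 19), (15, 24)]
Unfold 4 (reflect across h@8): 32 holes -> [(0, 7), (0, 12), (0, 19), (0, 24), (3, 7), (3, 12), (3, 19), (3, 24), (4, 7), (4, 12), (4, 19), (4, 24), (7, 7), (7, 12), (7, 19), (7, 24), (8, 7), (8, 12), (8, 19), (8, 24), (11, 7), (11, 12), (11, 19), (11, 24), (12, 7), (12, 12), (12, 19), (12, 24), (15, 7), (15, 12), (15, 19), (15, 24)]
Holes: [(0, 7), (0, 12), (0, 19), (0, 24), (3, 7), (3, 12), (3, 19), (3, 24), (4, 7), (4, 12), (4, 19), (4, 24), (7, 7), (7, 12), (7, 19), (7, 24), (8, 7), (8, 12), (8, 19), (8, 24), (11, 7), (11, 12), (11, 19), (11, 24), (12, 7), (12, 12), (12, 19), (12, 24), (15, 7), (15, 12), (15, 19), (15, 24)]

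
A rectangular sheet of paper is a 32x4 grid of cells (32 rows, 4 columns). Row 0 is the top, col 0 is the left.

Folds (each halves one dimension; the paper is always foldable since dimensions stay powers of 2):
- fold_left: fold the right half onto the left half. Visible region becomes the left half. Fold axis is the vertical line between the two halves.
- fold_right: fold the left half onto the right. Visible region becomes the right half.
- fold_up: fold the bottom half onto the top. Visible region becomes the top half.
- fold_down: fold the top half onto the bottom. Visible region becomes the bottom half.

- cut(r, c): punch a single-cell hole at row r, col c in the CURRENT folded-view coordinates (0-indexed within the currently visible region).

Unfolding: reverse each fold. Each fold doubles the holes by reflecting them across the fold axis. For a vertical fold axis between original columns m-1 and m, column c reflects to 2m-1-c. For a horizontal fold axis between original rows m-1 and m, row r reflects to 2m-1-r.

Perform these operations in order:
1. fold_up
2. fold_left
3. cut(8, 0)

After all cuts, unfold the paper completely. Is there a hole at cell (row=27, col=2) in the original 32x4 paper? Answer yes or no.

Op 1 fold_up: fold axis h@16; visible region now rows[0,16) x cols[0,4) = 16x4
Op 2 fold_left: fold axis v@2; visible region now rows[0,16) x cols[0,2) = 16x2
Op 3 cut(8, 0): punch at orig (8,0); cuts so far [(8, 0)]; region rows[0,16) x cols[0,2) = 16x2
Unfold 1 (reflect across v@2): 2 holes -> [(8, 0), (8, 3)]
Unfold 2 (reflect across h@16): 4 holes -> [(8, 0), (8, 3), (23, 0), (23, 3)]
Holes: [(8, 0), (8, 3), (23, 0), (23, 3)]

Answer: no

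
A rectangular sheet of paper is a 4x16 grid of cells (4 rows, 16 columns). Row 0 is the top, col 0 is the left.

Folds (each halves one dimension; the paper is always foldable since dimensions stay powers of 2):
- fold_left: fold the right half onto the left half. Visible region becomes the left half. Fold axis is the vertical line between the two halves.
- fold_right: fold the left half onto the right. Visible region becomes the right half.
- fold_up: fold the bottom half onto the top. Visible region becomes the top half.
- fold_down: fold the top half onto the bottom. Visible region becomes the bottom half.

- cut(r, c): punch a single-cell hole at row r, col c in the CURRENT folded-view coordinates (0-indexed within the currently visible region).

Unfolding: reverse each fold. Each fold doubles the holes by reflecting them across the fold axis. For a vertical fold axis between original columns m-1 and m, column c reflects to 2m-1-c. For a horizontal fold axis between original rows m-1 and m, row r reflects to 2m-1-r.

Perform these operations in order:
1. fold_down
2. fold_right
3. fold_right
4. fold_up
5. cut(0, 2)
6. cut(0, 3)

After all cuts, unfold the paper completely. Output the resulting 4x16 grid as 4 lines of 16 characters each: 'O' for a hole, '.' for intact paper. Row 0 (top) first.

Op 1 fold_down: fold axis h@2; visible region now rows[2,4) x cols[0,16) = 2x16
Op 2 fold_right: fold axis v@8; visible region now rows[2,4) x cols[8,16) = 2x8
Op 3 fold_right: fold axis v@12; visible region now rows[2,4) x cols[12,16) = 2x4
Op 4 fold_up: fold axis h@3; visible region now rows[2,3) x cols[12,16) = 1x4
Op 5 cut(0, 2): punch at orig (2,14); cuts so far [(2, 14)]; region rows[2,3) x cols[12,16) = 1x4
Op 6 cut(0, 3): punch at orig (2,15); cuts so far [(2, 14), (2, 15)]; region rows[2,3) x cols[12,16) = 1x4
Unfold 1 (reflect across h@3): 4 holes -> [(2, 14), (2, 15), (3, 14), (3, 15)]
Unfold 2 (reflect across v@12): 8 holes -> [(2, 8), (2, 9), (2, 14), (2, 15), (3, 8), (3, 9), (3, 14), (3, 15)]
Unfold 3 (reflect across v@8): 16 holes -> [(2, 0), (2, 1), (2, 6), (2, 7), (2, 8), (2, 9), (2, 14), (2, 15), (3, 0), (3, 1), (3, 6), (3, 7), (3, 8), (3, 9), (3, 14), (3, 15)]
Unfold 4 (reflect across h@2): 32 holes -> [(0, 0), (0, 1), (0, 6), (0, 7), (0, 8), (0, 9), (0, 14), (0, 15), (1, 0), (1, 1), (1, 6), (1, 7), (1, 8), (1, 9), (1, 14), (1, 15), (2, 0), (2, 1), (2, 6), (2, 7), (2, 8), (2, 9), (2, 14), (2, 15), (3, 0), (3, 1), (3, 6), (3, 7), (3, 8), (3, 9), (3, 14), (3, 15)]

Answer: OO....OOOO....OO
OO....OOOO....OO
OO....OOOO....OO
OO....OOOO....OO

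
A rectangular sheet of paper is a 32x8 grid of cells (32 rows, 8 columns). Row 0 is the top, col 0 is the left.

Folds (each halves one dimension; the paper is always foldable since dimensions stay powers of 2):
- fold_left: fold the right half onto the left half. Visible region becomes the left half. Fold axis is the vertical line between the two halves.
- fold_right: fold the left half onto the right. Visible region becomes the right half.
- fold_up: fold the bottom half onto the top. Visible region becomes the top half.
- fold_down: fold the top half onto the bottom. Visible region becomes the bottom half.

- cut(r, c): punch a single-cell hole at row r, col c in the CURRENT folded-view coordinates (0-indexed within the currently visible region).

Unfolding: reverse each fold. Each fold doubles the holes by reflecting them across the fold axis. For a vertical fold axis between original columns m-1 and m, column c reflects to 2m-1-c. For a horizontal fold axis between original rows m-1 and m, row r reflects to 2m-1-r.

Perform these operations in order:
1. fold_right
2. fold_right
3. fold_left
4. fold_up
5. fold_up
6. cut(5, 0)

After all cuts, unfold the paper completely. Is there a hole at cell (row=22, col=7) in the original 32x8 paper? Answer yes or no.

Answer: no

Derivation:
Op 1 fold_right: fold axis v@4; visible region now rows[0,32) x cols[4,8) = 32x4
Op 2 fold_right: fold axis v@6; visible region now rows[0,32) x cols[6,8) = 32x2
Op 3 fold_left: fold axis v@7; visible region now rows[0,32) x cols[6,7) = 32x1
Op 4 fold_up: fold axis h@16; visible region now rows[0,16) x cols[6,7) = 16x1
Op 5 fold_up: fold axis h@8; visible region now rows[0,8) x cols[6,7) = 8x1
Op 6 cut(5, 0): punch at orig (5,6); cuts so far [(5, 6)]; region rows[0,8) x cols[6,7) = 8x1
Unfold 1 (reflect across h@8): 2 holes -> [(5, 6), (10, 6)]
Unfold 2 (reflect across h@16): 4 holes -> [(5, 6), (10, 6), (21, 6), (26, 6)]
Unfold 3 (reflect across v@7): 8 holes -> [(5, 6), (5, 7), (10, 6), (10, 7), (21, 6), (21, 7), (26, 6), (26, 7)]
Unfold 4 (reflect across v@6): 16 holes -> [(5, 4), (5, 5), (5, 6), (5, 7), (10, 4), (10, 5), (10, 6), (10, 7), (21, 4), (21, 5), (21, 6), (21, 7), (26, 4), (26, 5), (26, 6), (26, 7)]
Unfold 5 (reflect across v@4): 32 holes -> [(5, 0), (5, 1), (5, 2), (5, 3), (5, 4), (5, 5), (5, 6), (5, 7), (10, 0), (10, 1), (10, 2), (10, 3), (10, 4), (10, 5), (10, 6), (10, 7), (21, 0), (21, 1), (21, 2), (21, 3), (21, 4), (21, 5), (21, 6), (21, 7), (26, 0), (26, 1), (26, 2), (26, 3), (26, 4), (26, 5), (26, 6), (26, 7)]
Holes: [(5, 0), (5, 1), (5, 2), (5, 3), (5, 4), (5, 5), (5, 6), (5, 7), (10, 0), (10, 1), (10, 2), (10, 3), (10, 4), (10, 5), (10, 6), (10, 7), (21, 0), (21, 1), (21, 2), (21, 3), (21, 4), (21, 5), (21, 6), (21, 7), (26, 0), (26, 1), (26, 2), (26, 3), (26, 4), (26, 5), (26, 6), (26, 7)]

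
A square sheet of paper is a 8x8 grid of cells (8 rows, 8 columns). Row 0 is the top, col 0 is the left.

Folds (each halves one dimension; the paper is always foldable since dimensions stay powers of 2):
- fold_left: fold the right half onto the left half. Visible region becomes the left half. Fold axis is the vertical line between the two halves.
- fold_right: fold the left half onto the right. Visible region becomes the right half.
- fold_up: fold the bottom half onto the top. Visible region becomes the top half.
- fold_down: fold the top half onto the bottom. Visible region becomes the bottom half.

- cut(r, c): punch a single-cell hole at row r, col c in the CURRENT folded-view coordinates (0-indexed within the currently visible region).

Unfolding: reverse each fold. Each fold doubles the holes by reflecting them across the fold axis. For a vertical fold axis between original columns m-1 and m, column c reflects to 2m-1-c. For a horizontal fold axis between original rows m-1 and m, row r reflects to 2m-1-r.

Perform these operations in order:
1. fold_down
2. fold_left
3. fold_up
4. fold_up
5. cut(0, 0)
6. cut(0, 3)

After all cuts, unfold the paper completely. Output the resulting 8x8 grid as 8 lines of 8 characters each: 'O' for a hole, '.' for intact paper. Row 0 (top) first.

Op 1 fold_down: fold axis h@4; visible region now rows[4,8) x cols[0,8) = 4x8
Op 2 fold_left: fold axis v@4; visible region now rows[4,8) x cols[0,4) = 4x4
Op 3 fold_up: fold axis h@6; visible region now rows[4,6) x cols[0,4) = 2x4
Op 4 fold_up: fold axis h@5; visible region now rows[4,5) x cols[0,4) = 1x4
Op 5 cut(0, 0): punch at orig (4,0); cuts so far [(4, 0)]; region rows[4,5) x cols[0,4) = 1x4
Op 6 cut(0, 3): punch at orig (4,3); cuts so far [(4, 0), (4, 3)]; region rows[4,5) x cols[0,4) = 1x4
Unfold 1 (reflect across h@5): 4 holes -> [(4, 0), (4, 3), (5, 0), (5, 3)]
Unfold 2 (reflect across h@6): 8 holes -> [(4, 0), (4, 3), (5, 0), (5, 3), (6, 0), (6, 3), (7, 0), (7, 3)]
Unfold 3 (reflect across v@4): 16 holes -> [(4, 0), (4, 3), (4, 4), (4, 7), (5, 0), (5, 3), (5, 4), (5, 7), (6, 0), (6, 3), (6, 4), (6, 7), (7, 0), (7, 3), (7, 4), (7, 7)]
Unfold 4 (reflect across h@4): 32 holes -> [(0, 0), (0, 3), (0, 4), (0, 7), (1, 0), (1, 3), (1, 4), (1, 7), (2, 0), (2, 3), (2, 4), (2, 7), (3, 0), (3, 3), (3, 4), (3, 7), (4, 0), (4, 3), (4, 4), (4, 7), (5, 0), (5, 3), (5, 4), (5, 7), (6, 0), (6, 3), (6, 4), (6, 7), (7, 0), (7, 3), (7, 4), (7, 7)]

Answer: O..OO..O
O..OO..O
O..OO..O
O..OO..O
O..OO..O
O..OO..O
O..OO..O
O..OO..O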